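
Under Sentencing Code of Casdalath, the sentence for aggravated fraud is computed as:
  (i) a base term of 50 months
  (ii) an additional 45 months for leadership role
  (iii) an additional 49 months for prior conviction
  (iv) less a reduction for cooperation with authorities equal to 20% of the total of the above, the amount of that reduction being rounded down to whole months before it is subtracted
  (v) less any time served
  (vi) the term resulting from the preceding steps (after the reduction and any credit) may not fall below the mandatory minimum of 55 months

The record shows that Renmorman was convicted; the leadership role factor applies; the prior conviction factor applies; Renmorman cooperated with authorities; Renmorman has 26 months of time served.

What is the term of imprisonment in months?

Leadership role enhancement: +45 months
Prior conviction enhancement: +49 months
Adjusted term: 50 months + 45 months + 49 months = 144 months
Cooperation with authorities reduction: 20% of 144 months = 28 months (rounded down)
After reduction: 144 − 28 = 116 months
Less time served: 116 months − 26 months = 90 months
Minimum 55 months: 90 months meets the minimum, no increase.

90 months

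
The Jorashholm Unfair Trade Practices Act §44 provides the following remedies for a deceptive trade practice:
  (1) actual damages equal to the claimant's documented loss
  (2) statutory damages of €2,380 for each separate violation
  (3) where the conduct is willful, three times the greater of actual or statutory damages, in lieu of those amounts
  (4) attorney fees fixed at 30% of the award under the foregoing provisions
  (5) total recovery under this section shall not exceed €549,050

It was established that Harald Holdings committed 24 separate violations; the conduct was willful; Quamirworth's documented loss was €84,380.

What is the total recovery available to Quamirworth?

Statutory damages: 24 × €2,380 = €57,120
Greater of actual damages (€84,380) or statutory damages (€57,120): €84,380
Trebled: 3 × €84,380 = €253,140
Attorney fees: 30% of €253,140 = €75,942
Total before cap: €253,140 + €75,942 = €329,082
Cap at €549,050: €329,082 is within the cap, no reduction.

€329,082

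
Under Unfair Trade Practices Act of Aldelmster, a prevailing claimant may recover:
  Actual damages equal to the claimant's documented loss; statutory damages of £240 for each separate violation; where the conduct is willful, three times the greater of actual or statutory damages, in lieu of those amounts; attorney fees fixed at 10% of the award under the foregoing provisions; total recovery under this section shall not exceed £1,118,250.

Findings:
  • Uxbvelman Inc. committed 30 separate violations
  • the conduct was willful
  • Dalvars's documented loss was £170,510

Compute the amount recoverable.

£562,683

Statutory damages: 30 × £240 = £7,200
Greater of actual damages (£170,510) or statutory damages (£7,200): £170,510
Trebled: 3 × £170,510 = £511,530
Attorney fees: 10% of £511,530 = £51,153
Total before cap: £511,530 + £51,153 = £562,683
Cap at £1,118,250: £562,683 is within the cap, no reduction.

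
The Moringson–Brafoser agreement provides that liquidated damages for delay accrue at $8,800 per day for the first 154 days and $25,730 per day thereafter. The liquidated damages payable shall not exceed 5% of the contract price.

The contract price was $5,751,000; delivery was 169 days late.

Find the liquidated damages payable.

$287,550

First 154 days: 154 × $8,800 = $1,355,200
Remaining days: (169 − 154) × $25,730 = $385,950
Accrued per-day damages: $1,355,200 + $385,950 = $1,741,150
Cap: 5% of $5,751,000 = $287,550
Cap at $287,550: $1,741,150 exceeds the cap → $287,550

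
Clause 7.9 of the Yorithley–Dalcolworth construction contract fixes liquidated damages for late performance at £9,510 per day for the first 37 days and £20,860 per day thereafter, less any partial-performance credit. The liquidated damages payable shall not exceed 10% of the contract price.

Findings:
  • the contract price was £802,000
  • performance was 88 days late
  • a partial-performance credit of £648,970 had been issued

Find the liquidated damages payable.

£80,200

First 37 days: 37 × £9,510 = £351,870
Remaining days: (88 − 37) × £20,860 = £1,063,860
Accrued per-day damages: £351,870 + £1,063,860 = £1,415,730
Less partial-performance credit: £1,415,730 − £648,970 = £766,760
Cap: 10% of £802,000 = £80,200
Cap at £80,200: £766,760 exceeds the cap → £80,200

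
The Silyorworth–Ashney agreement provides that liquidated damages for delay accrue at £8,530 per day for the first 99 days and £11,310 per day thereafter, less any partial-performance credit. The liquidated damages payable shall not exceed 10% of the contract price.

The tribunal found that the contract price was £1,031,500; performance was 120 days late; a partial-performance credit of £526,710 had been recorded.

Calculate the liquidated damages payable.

First 99 days: 99 × £8,530 = £844,470
Remaining days: (120 − 99) × £11,310 = £237,510
Accrued per-day damages: £844,470 + £237,510 = £1,081,980
Less partial-performance credit: £1,081,980 − £526,710 = £555,270
Cap: 10% of £1,031,500 = £103,150
Cap at £103,150: £555,270 exceeds the cap → £103,150

Liquidated damages: £103,150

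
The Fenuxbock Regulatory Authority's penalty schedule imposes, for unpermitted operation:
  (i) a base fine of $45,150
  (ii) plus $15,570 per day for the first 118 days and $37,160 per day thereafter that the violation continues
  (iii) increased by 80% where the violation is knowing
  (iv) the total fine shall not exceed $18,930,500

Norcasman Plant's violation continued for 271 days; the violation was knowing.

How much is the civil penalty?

First 118 days: 118 × $15,570 = $1,837,260
Remaining days: (271 − 118) × $37,160 = $5,685,480
Per-day component: $1,837,260 + $5,685,480 = $7,522,740
Base plus per-day: $45,150 + $7,522,740 = $7,567,890
Enhancement: 80% of $7,567,890 = $6,054,312
Enhanced fine: $7,567,890 + $6,054,312 = $13,622,202
Cap at $18,930,500: $13,622,202 is within the cap, no reduction.

$13,622,202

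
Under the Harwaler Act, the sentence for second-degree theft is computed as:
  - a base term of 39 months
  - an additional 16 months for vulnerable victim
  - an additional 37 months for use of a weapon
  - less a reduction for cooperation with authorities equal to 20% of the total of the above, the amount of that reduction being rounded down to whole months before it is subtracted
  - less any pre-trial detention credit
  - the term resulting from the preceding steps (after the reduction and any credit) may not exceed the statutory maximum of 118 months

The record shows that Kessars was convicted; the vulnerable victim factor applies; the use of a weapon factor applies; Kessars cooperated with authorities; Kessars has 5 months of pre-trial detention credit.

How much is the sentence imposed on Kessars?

Vulnerable victim enhancement: +16 months
Use of a weapon enhancement: +37 months
Adjusted term: 39 months + 16 months + 37 months = 92 months
Cooperation with authorities reduction: 20% of 92 months = 18 months (rounded down)
After reduction: 92 − 18 = 74 months
Less pre-trial detention credit: 74 months − 5 months = 69 months
Cap at 118 months: 69 months is within the cap, no reduction.

69 months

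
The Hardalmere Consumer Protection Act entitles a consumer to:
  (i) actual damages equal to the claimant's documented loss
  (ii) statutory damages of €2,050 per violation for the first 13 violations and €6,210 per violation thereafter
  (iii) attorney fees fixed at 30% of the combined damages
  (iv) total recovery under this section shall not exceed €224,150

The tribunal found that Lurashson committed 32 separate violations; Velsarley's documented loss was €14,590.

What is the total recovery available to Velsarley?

€206,999

First 13 violations: 13 × €2,050 = €26,650
Remaining violations: (32 − 13) × €6,210 = €117,990
Statutory damages: €26,650 + €117,990 = €144,640
Combined damages: €14,590 + €144,640 = €159,230
Attorney fees: 30% of €159,230 = €47,769
Total before cap: €159,230 + €47,769 = €206,999
Cap at €224,150: €206,999 is within the cap, no reduction.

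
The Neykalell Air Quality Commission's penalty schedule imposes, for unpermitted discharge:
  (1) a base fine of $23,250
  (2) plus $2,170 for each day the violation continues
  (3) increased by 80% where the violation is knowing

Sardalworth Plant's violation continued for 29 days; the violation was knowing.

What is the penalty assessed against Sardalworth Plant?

$155,124

Per-day component: 29 × $2,170 = $62,930
Base plus per-day: $23,250 + $62,930 = $86,180
Enhancement: 80% of $86,180 = $68,944
Enhanced fine: $86,180 + $68,944 = $155,124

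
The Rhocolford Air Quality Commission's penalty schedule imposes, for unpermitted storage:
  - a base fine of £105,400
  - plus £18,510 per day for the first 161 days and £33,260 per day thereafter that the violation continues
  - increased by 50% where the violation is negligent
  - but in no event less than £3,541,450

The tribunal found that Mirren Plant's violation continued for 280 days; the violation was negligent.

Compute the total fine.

First 161 days: 161 × £18,510 = £2,980,110
Remaining days: (280 − 161) × £33,260 = £3,957,940
Per-day component: £2,980,110 + £3,957,940 = £6,938,050
Base plus per-day: £105,400 + £6,938,050 = £7,043,450
Enhancement: 50% of £7,043,450 = £3,521,725
Enhanced fine: £7,043,450 + £3,521,725 = £10,565,175
Minimum £3,541,450: £10,565,175 meets the minimum, no increase.

Civil penalty: £10,565,175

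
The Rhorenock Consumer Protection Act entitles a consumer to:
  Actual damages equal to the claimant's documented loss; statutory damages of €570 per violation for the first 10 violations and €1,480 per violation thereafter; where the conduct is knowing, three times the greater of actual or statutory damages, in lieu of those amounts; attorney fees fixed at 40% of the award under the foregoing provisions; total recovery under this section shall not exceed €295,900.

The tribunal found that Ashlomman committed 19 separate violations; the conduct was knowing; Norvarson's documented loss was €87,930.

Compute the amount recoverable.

€295,900

First 10 violations: 10 × €570 = €5,700
Remaining violations: (19 − 10) × €1,480 = €13,320
Statutory damages: €5,700 + €13,320 = €19,020
Greater of actual damages (€87,930) or statutory damages (€19,020): €87,930
Trebled: 3 × €87,930 = €263,790
Attorney fees: 40% of €263,790 = €105,516
Total before cap: €263,790 + €105,516 = €369,306
Cap at €295,900: €369,306 exceeds the cap → €295,900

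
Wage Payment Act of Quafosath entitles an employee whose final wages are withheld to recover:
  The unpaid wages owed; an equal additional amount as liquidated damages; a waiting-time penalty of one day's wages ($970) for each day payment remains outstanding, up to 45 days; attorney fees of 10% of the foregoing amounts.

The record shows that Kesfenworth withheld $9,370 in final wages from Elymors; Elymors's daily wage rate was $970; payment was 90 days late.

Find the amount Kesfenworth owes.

Liquidated damages (equal amount): $9,370
Penalty days: min(90, 45) = 45
Waiting-time penalty: 45 × $970 = $43,650
Subtotal: $9,370 + $9,370 + $43,650 = $62,390
Attorney fees: 10% of $62,390 = $6,239
Total award: $62,390 + $6,239 = $68,629

$68,629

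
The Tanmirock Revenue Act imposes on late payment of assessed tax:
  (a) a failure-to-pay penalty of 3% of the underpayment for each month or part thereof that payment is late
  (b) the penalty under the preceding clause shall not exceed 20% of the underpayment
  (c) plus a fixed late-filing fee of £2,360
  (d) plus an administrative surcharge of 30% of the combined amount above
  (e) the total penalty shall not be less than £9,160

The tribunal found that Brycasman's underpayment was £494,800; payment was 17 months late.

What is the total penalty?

Accrued rate: 3% × 17 = 51%, capped at 20% → 20%
Failure-to-pay penalty: 20% of £494,800 = £98,960
Penalty before surcharge: £98,960 + £2,360 = £101,320
Administrative surcharge: 30% of £101,320 = £30,396
Total penalty: £101,320 + £30,396 = £131,716
Minimum £9,160: £131,716 meets the minimum, no increase.

£131,716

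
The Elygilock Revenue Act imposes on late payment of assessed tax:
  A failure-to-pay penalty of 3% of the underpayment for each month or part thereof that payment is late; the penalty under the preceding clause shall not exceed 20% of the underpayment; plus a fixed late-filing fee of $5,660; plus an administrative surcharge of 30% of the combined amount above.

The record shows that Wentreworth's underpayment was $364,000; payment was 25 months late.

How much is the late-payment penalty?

$101,998

Accrued rate: 3% × 25 = 75%, capped at 20% → 20%
Failure-to-pay penalty: 20% of $364,000 = $72,800
Penalty before surcharge: $72,800 + $5,660 = $78,460
Administrative surcharge: 30% of $78,460 = $23,538
Total penalty: $78,460 + $23,538 = $101,998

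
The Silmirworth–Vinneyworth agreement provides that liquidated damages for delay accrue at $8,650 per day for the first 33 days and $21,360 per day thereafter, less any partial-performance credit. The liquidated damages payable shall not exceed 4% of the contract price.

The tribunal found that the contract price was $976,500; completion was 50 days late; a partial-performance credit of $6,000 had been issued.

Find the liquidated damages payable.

First 33 days: 33 × $8,650 = $285,450
Remaining days: (50 − 33) × $21,360 = $363,120
Accrued per-day damages: $285,450 + $363,120 = $648,570
Less partial-performance credit: $648,570 − $6,000 = $642,570
Cap: 4% of $976,500 = $39,060
Cap at $39,060: $642,570 exceeds the cap → $39,060

$39,060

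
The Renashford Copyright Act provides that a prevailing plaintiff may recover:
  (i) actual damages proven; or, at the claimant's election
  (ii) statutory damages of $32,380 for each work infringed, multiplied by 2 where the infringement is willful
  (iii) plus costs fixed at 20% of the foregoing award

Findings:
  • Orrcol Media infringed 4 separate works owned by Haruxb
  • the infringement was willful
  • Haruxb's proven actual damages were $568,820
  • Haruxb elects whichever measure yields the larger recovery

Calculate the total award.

$682,584

Statutory damages: 4 × $32,380 = $129,520
Doubled: 2 × $129,520 = $259,040
Greater of actual damages ($568,820) or enhanced statutory damages ($259,040): $568,820
Costs: 20% of $568,820 = $113,764
Award plus costs: $568,820 + $113,764 = $682,584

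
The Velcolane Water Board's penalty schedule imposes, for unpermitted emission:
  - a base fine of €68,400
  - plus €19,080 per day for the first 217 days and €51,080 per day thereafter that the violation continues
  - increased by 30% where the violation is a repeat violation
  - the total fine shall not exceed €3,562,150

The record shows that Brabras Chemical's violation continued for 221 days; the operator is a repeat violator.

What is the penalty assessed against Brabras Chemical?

First 217 days: 217 × €19,080 = €4,140,360
Remaining days: (221 − 217) × €51,080 = €204,320
Per-day component: €4,140,360 + €204,320 = €4,344,680
Base plus per-day: €68,400 + €4,344,680 = €4,413,080
Enhancement: 30% of €4,413,080 = €1,323,924
Enhanced fine: €4,413,080 + €1,323,924 = €5,737,004
Cap at €3,562,150: €5,737,004 exceeds the cap → €3,562,150

€3,562,150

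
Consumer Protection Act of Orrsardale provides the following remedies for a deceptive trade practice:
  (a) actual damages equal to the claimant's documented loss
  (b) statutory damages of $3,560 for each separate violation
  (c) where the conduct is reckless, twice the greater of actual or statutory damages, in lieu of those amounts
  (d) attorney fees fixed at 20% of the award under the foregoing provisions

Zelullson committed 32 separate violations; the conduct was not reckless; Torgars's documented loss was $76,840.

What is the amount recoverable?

Statutory damages: 32 × $3,560 = $113,920
Conduct not reckless: the in-lieu enhancement does not apply.
Actual plus statutory damages: $76,840 + $113,920 = $190,760
Attorney fees: 20% of $190,760 = $38,152
Total recovery: $190,760 + $38,152 = $228,912

$228,912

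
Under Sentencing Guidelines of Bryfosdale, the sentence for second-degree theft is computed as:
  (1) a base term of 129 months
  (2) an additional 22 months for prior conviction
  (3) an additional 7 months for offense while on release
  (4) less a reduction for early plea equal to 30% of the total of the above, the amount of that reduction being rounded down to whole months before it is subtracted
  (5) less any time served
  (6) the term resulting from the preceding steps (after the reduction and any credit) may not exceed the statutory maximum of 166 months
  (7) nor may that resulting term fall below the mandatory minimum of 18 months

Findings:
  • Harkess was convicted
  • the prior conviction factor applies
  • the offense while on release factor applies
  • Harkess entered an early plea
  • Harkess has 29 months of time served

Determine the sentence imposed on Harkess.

82 months

Prior conviction enhancement: +22 months
Offense while on release enhancement: +7 months
Adjusted term: 129 months + 22 months + 7 months = 158 months
Early plea reduction: 30% of 158 months = 47 months (rounded down)
After reduction: 158 − 47 = 111 months
Less time served: 111 months − 29 months = 82 months
Cap at 166 months: 82 months is within the cap, no reduction.
Minimum 18 months: 82 months meets the minimum, no increase.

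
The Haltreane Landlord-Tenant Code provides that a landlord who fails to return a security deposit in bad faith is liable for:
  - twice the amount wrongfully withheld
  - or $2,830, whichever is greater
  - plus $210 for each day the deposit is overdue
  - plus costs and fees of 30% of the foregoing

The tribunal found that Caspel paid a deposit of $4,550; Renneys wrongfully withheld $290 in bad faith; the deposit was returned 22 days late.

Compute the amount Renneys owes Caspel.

Doubled: 2 × $290 = $580
Minimum $2,830: $580 is below the minimum → $2,830
Late-return penalty: 22 × $210 = $4,620
Damages plus late penalty: $2,830 + $4,620 = $7,450
Costs and fees: 30% of $7,450 = $2,235
Total recovery: $7,450 + $2,235 = $9,685

$9,685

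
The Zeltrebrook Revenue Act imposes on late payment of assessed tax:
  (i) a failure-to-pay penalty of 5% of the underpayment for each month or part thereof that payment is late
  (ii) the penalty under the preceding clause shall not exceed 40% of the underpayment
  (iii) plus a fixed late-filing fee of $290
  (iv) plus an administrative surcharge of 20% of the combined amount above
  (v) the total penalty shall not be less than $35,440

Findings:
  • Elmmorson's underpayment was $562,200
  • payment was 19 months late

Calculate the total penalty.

Accrued rate: 5% × 19 = 95%, capped at 40% → 40%
Failure-to-pay penalty: 40% of $562,200 = $224,880
Penalty before surcharge: $224,880 + $290 = $225,170
Administrative surcharge: 20% of $225,170 = $45,034
Total penalty: $225,170 + $45,034 = $270,204
Minimum $35,440: $270,204 meets the minimum, no increase.

Penalty: $270,204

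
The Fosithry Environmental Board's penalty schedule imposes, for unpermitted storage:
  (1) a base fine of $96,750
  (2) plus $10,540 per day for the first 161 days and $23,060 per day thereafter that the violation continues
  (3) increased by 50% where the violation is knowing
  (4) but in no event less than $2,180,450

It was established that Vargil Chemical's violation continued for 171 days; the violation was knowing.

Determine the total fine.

First 161 days: 161 × $10,540 = $1,696,940
Remaining days: (171 − 161) × $23,060 = $230,600
Per-day component: $1,696,940 + $230,600 = $1,927,540
Base plus per-day: $96,750 + $1,927,540 = $2,024,290
Enhancement: 50% of $2,024,290 = $1,012,145
Enhanced fine: $2,024,290 + $1,012,145 = $3,036,435
Minimum $2,180,450: $3,036,435 meets the minimum, no increase.

Civil penalty: $3,036,435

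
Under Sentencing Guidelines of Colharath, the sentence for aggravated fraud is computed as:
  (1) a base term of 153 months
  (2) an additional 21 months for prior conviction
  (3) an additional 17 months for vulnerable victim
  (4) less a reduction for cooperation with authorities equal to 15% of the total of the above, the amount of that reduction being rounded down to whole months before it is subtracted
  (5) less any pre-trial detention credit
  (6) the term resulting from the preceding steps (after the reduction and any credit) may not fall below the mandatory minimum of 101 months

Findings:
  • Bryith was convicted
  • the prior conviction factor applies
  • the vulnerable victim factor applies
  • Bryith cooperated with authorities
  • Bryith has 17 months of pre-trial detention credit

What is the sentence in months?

Prior conviction enhancement: +21 months
Vulnerable victim enhancement: +17 months
Adjusted term: 153 months + 21 months + 17 months = 191 months
Cooperation with authorities reduction: 15% of 191 months = 28 months (rounded down)
After reduction: 191 − 28 = 163 months
Less pre-trial detention credit: 163 months − 17 months = 146 months
Minimum 101 months: 146 months meets the minimum, no increase.

146 months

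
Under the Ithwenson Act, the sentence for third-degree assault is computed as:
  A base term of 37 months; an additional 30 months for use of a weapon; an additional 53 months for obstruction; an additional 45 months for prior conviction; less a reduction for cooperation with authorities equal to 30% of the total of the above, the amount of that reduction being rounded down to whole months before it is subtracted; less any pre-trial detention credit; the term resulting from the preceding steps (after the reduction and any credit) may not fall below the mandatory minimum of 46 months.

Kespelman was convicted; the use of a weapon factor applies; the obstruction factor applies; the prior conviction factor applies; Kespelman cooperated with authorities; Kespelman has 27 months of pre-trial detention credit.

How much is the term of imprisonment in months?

89 months

Use of a weapon enhancement: +30 months
Obstruction enhancement: +53 months
Prior conviction enhancement: +45 months
Adjusted term: 37 months + 30 months + 53 months + 45 months = 165 months
Cooperation with authorities reduction: 30% of 165 months = 49 months (rounded down)
After reduction: 165 − 49 = 116 months
Less pre-trial detention credit: 116 months − 27 months = 89 months
Minimum 46 months: 89 months meets the minimum, no increase.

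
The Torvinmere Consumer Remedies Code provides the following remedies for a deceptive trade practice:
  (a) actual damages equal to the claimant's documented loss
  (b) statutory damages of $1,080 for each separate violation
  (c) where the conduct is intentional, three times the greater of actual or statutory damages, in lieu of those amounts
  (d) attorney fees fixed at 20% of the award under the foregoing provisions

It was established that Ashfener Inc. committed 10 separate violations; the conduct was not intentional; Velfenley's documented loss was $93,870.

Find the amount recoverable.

Statutory damages: 10 × $1,080 = $10,800
Conduct not intentional: the in-lieu enhancement does not apply.
Actual plus statutory damages: $93,870 + $10,800 = $104,670
Attorney fees: 20% of $104,670 = $20,934
Total recovery: $104,670 + $20,934 = $125,604

$125,604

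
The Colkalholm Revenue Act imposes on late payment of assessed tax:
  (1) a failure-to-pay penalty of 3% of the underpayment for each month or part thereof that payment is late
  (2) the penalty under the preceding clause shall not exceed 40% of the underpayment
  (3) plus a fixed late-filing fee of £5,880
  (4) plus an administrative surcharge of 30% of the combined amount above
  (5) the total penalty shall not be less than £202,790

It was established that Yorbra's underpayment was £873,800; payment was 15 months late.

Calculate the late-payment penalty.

Accrued rate: 3% × 15 = 45%, capped at 40% → 40%
Failure-to-pay penalty: 40% of £873,800 = £349,520
Penalty before surcharge: £349,520 + £5,880 = £355,400
Administrative surcharge: 30% of £355,400 = £106,620
Total penalty: £355,400 + £106,620 = £462,020
Minimum £202,790: £462,020 meets the minimum, no increase.

£462,020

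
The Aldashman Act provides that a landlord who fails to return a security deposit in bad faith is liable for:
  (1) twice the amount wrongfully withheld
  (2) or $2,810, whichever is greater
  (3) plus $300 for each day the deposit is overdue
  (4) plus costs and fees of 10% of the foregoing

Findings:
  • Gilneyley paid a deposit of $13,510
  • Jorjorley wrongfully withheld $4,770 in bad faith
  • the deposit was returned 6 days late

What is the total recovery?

$12,474

Doubled: 2 × $4,770 = $9,540
Minimum $2,810: $9,540 meets the minimum, no increase.
Late-return penalty: 6 × $300 = $1,800
Damages plus late penalty: $9,540 + $1,800 = $11,340
Costs and fees: 10% of $11,340 = $1,134
Total recovery: $11,340 + $1,134 = $12,474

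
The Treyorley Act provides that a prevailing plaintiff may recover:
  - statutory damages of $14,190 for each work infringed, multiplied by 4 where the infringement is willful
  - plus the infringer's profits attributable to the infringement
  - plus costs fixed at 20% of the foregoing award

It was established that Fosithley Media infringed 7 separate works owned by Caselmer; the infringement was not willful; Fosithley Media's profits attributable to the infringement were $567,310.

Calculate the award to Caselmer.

Statutory damages: 7 × $14,190 = $99,330
Infringement not willful: no ×4 enhancement.
Combined award: $99,330 + $567,310 = $666,640
Costs: 20% of $666,640 = $133,328
Award plus costs: $666,640 + $133,328 = $799,968

$799,968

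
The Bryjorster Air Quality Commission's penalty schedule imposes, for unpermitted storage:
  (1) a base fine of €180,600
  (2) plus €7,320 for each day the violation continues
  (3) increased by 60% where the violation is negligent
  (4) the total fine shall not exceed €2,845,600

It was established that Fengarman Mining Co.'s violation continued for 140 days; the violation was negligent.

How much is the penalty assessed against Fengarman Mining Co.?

€1,928,640

Per-day component: 140 × €7,320 = €1,024,800
Base plus per-day: €180,600 + €1,024,800 = €1,205,400
Enhancement: 60% of €1,205,400 = €723,240
Enhanced fine: €1,205,400 + €723,240 = €1,928,640
Cap at €2,845,600: €1,928,640 is within the cap, no reduction.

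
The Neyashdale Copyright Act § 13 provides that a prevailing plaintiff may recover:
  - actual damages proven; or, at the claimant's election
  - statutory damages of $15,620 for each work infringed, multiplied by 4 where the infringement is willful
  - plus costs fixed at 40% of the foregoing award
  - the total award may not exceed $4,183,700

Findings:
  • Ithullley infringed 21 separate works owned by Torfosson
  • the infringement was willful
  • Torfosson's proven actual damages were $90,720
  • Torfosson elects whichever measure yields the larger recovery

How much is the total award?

$1,836,912

Statutory damages: 21 × $15,620 = $328,020
Multiplied by 4: 4 × $328,020 = $1,312,080
Greater of actual damages ($90,720) or enhanced statutory damages ($1,312,080): $1,312,080
Costs: 40% of $1,312,080 = $524,832
Award plus costs: $1,312,080 + $524,832 = $1,836,912
Cap at $4,183,700: $1,836,912 is within the cap, no reduction.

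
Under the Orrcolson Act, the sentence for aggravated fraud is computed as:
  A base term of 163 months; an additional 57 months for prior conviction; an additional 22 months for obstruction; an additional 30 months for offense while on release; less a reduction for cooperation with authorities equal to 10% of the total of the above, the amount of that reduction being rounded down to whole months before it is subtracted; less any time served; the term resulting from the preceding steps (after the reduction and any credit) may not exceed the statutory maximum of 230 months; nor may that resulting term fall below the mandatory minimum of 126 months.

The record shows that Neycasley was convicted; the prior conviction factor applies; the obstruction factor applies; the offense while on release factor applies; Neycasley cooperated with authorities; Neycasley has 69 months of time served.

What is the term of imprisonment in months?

Prior conviction enhancement: +57 months
Obstruction enhancement: +22 months
Offense while on release enhancement: +30 months
Adjusted term: 163 months + 57 months + 22 months + 30 months = 272 months
Cooperation with authorities reduction: 10% of 272 months = 27 months (rounded down)
After reduction: 272 − 27 = 245 months
Less time served: 245 months − 69 months = 176 months
Cap at 230 months: 176 months is within the cap, no reduction.
Minimum 126 months: 176 months meets the minimum, no increase.

176 months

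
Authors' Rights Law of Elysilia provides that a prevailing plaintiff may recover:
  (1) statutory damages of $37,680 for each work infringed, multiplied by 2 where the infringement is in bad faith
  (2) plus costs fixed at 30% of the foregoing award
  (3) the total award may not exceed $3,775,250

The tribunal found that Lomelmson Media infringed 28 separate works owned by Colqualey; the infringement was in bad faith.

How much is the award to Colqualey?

$2,743,104

Statutory damages: 28 × $37,680 = $1,055,040
Doubled: 2 × $1,055,040 = $2,110,080
Costs: 30% of $2,110,080 = $633,024
Award plus costs: $2,110,080 + $633,024 = $2,743,104
Cap at $3,775,250: $2,743,104 is within the cap, no reduction.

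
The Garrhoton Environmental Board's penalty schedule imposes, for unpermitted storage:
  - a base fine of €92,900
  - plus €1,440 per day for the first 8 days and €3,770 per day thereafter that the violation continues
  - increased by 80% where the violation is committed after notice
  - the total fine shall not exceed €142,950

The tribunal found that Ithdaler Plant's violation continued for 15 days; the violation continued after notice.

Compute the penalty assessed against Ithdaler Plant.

€142,950

First 8 days: 8 × €1,440 = €11,520
Remaining days: (15 − 8) × €3,770 = €26,390
Per-day component: €11,520 + €26,390 = €37,910
Base plus per-day: €92,900 + €37,910 = €130,810
Enhancement: 80% of €130,810 = €104,648
Enhanced fine: €130,810 + €104,648 = €235,458
Cap at €142,950: €235,458 exceeds the cap → €142,950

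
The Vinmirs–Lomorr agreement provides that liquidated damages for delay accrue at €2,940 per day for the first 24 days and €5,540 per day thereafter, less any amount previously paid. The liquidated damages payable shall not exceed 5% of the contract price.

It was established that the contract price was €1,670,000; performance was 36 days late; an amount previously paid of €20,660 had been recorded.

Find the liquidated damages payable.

€83,500

First 24 days: 24 × €2,940 = €70,560
Remaining days: (36 − 24) × €5,540 = €66,480
Accrued per-day damages: €70,560 + €66,480 = €137,040
Less amount previously paid: €137,040 − €20,660 = €116,380
Cap: 5% of €1,670,000 = €83,500
Cap at €83,500: €116,380 exceeds the cap → €83,500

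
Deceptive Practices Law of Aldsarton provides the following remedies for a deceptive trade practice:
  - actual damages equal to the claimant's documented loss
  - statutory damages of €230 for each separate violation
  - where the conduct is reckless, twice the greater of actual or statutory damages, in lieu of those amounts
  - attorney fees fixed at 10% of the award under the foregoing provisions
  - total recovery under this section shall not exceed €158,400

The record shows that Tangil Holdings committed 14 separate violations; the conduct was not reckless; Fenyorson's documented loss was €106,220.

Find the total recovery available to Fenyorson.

Statutory damages: 14 × €230 = €3,220
Conduct not reckless: the in-lieu enhancement does not apply.
Actual plus statutory damages: €106,220 + €3,220 = €109,440
Attorney fees: 10% of €109,440 = €10,944
Total before cap: €109,440 + €10,944 = €120,384
Cap at €158,400: €120,384 is within the cap, no reduction.

€120,384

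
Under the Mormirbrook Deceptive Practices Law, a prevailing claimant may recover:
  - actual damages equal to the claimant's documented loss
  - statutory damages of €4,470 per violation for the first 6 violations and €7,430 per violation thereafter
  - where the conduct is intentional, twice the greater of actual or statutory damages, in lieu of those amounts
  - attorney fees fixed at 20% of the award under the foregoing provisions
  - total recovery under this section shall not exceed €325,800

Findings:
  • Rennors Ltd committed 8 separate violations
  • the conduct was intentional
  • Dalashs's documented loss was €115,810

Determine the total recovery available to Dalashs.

First 6 violations: 6 × €4,470 = €26,820
Remaining violations: (8 − 6) × €7,430 = €14,860
Statutory damages: €26,820 + €14,860 = €41,680
Greater of actual damages (€115,810) or statutory damages (€41,680): €115,810
Doubled: 2 × €115,810 = €231,620
Attorney fees: 20% of €231,620 = €46,324
Total before cap: €231,620 + €46,324 = €277,944
Cap at €325,800: €277,944 is within the cap, no reduction.

€277,944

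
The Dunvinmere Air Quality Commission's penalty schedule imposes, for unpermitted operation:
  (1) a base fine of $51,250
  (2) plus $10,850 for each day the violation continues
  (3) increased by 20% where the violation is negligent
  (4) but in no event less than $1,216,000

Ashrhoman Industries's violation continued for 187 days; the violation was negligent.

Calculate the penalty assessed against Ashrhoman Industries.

$2,496,240

Per-day component: 187 × $10,850 = $2,028,950
Base plus per-day: $51,250 + $2,028,950 = $2,080,200
Enhancement: 20% of $2,080,200 = $416,040
Enhanced fine: $2,080,200 + $416,040 = $2,496,240
Minimum $1,216,000: $2,496,240 meets the minimum, no increase.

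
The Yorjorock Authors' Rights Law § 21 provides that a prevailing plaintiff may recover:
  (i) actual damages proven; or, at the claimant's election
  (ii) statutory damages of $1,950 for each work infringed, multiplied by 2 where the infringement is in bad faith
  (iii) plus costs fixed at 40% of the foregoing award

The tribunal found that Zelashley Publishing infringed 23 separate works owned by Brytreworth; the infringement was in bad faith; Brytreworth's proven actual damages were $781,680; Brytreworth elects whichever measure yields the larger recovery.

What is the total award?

Statutory damages: 23 × $1,950 = $44,850
Doubled: 2 × $44,850 = $89,700
Greater of actual damages ($781,680) or enhanced statutory damages ($89,700): $781,680
Costs: 40% of $781,680 = $312,672
Award plus costs: $781,680 + $312,672 = $1,094,352

Award: $1,094,352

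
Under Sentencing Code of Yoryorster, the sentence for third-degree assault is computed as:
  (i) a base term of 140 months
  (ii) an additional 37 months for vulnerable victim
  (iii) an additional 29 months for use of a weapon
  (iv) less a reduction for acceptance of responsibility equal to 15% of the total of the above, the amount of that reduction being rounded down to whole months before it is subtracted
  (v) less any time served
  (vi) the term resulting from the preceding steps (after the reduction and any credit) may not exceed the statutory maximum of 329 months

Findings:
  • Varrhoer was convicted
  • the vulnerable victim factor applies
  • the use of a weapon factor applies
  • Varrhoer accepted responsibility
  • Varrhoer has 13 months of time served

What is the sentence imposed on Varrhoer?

Vulnerable victim enhancement: +37 months
Use of a weapon enhancement: +29 months
Adjusted term: 140 months + 37 months + 29 months = 206 months
Acceptance of responsibility reduction: 15% of 206 months = 30 months (rounded down)
After reduction: 206 − 30 = 176 months
Less time served: 176 months − 13 months = 163 months
Cap at 329 months: 163 months is within the cap, no reduction.

163 months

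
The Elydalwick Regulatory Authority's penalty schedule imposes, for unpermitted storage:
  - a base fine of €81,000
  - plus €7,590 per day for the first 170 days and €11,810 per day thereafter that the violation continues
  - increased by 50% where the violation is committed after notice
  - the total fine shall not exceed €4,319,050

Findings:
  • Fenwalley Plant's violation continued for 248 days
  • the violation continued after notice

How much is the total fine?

First 170 days: 170 × €7,590 = €1,290,300
Remaining days: (248 − 170) × €11,810 = €921,180
Per-day component: €1,290,300 + €921,180 = €2,211,480
Base plus per-day: €81,000 + €2,211,480 = €2,292,480
Enhancement: 50% of €2,292,480 = €1,146,240
Enhanced fine: €2,292,480 + €1,146,240 = €3,438,720
Cap at €4,319,050: €3,438,720 is within the cap, no reduction.

€3,438,720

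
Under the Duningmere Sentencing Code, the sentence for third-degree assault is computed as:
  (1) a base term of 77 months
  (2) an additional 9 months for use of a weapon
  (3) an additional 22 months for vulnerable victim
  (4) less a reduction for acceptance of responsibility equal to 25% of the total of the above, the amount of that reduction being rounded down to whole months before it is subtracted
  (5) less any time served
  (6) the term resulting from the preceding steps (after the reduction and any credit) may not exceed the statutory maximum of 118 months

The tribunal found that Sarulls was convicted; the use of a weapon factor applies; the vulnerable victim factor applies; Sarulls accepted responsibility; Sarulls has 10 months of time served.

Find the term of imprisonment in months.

Use of a weapon enhancement: +9 months
Vulnerable victim enhancement: +22 months
Adjusted term: 77 months + 9 months + 22 months = 108 months
Acceptance of responsibility reduction: 25% of 108 months = 27 months (rounded down)
After reduction: 108 − 27 = 81 months
Less time served: 81 months − 10 months = 71 months
Cap at 118 months: 71 months is within the cap, no reduction.

71 months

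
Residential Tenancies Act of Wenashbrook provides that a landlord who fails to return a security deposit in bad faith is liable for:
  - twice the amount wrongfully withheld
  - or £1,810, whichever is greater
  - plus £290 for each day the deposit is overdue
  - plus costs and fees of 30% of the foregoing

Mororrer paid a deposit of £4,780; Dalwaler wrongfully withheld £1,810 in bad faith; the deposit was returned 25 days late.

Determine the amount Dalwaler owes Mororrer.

£14,131

Doubled: 2 × £1,810 = £3,620
Minimum £1,810: £3,620 meets the minimum, no increase.
Late-return penalty: 25 × £290 = £7,250
Damages plus late penalty: £3,620 + £7,250 = £10,870
Costs and fees: 30% of £10,870 = £3,261
Total recovery: £10,870 + £3,261 = £14,131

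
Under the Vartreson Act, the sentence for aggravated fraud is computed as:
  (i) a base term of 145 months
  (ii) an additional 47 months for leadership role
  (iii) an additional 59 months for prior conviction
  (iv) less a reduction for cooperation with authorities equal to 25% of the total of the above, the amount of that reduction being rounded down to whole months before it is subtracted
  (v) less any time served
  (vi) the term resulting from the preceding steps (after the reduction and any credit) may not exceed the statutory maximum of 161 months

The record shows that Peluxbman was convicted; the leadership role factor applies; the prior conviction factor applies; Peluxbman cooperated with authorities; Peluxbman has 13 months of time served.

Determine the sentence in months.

161 months

Leadership role enhancement: +47 months
Prior conviction enhancement: +59 months
Adjusted term: 145 months + 47 months + 59 months = 251 months
Cooperation with authorities reduction: 25% of 251 months = 62 months (rounded down)
After reduction: 251 − 62 = 189 months
Less time served: 189 months − 13 months = 176 months
Cap at 161 months: 176 months exceeds the cap → 161 months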